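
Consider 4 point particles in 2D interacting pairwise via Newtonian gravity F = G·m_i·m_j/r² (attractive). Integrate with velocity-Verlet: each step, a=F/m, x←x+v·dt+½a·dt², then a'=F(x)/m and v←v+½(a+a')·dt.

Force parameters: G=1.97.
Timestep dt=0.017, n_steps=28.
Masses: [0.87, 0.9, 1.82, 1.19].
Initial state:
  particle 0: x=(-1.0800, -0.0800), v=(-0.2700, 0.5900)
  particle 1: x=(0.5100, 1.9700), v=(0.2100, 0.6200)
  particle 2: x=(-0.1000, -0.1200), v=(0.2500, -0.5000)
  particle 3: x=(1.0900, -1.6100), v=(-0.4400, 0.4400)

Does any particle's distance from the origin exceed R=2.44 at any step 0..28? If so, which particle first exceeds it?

no

step 0: x0=(-1.0800, -0.0800) x1=(0.5100, 1.9700) x2=(-0.1000, -0.1200) x3=(1.0900, -1.6100)
step 1: x0=(-1.0840, -0.0700) x1=(0.5135, 1.9804) x2=(-0.0959, -0.1285) x3=(1.0824, -1.6024)
step 2: x0=(-1.0868, -0.0600) x1=(0.5169, 1.9904) x2=(-0.0922, -0.1370) x3=(1.0746, -1.5944)
step 3: x0=(-1.0884, -0.0502) x1=(0.5203, 2.0002) x2=(-0.0889, -0.1456) x3=(1.0665, -1.5862)
step 4: x0=(-1.0889, -0.0404) x1=(0.5235, 2.0096) x2=(-0.0858, -0.1541) x3=(1.0581, -1.5776)
step 5: x0=(-1.0883, -0.0307) x1=(0.5267, 2.0188) x2=(-0.0831, -0.1627) x3=(1.0495, -1.5687)
step 6: x0=(-1.0865, -0.0212) x1=(0.5297, 2.0276) x2=(-0.0808, -0.1712) x3=(1.0406, -1.5595)
step 7: x0=(-1.0837, -0.0118) x1=(0.5327, 2.0362) x2=(-0.0787, -0.1798) x3=(1.0315, -1.5500)
step 8: x0=(-1.0797, -0.0025) x1=(0.5355, 2.0444) x2=(-0.0769, -0.1884) x3=(1.0221, -1.5401)
step 9: x0=(-1.0746, 0.0065) x1=(0.5383, 2.0523) x2=(-0.0755, -0.1969) x3=(1.0124, -1.5298)
step 10: x0=(-1.0684, 0.0153) x1=(0.5410, 2.0600) x2=(-0.0743, -0.2054) x3=(1.0024, -1.5193)
step 11: x0=(-1.0610, 0.0240) x1=(0.5436, 2.0674) x2=(-0.0735, -0.2140) x3=(0.9921, -1.5083)
step 12: x0=(-1.0526, 0.0324) x1=(0.5461, 2.0744) x2=(-0.0729, -0.2225) x3=(0.9816, -1.4970)
step 13: x0=(-1.0431, 0.0405) x1=(0.5485, 2.0812) x2=(-0.0726, -0.2310) x3=(0.9707, -1.4853)
step 14: x0=(-1.0325, 0.0484) x1=(0.5509, 2.0877) x2=(-0.0726, -0.2395) x3=(0.9595, -1.4732)
step 15: x0=(-1.0207, 0.0559) x1=(0.5531, 2.0939) x2=(-0.0729, -0.2479) x3=(0.9480, -1.4607)
step 16: x0=(-1.0078, 0.0632) x1=(0.5553, 2.0999) x2=(-0.0734, -0.2563) x3=(0.9361, -1.4478)
step 17: x0=(-0.9938, 0.0700) x1=(0.5574, 2.1055) x2=(-0.0743, -0.2647) x3=(0.9239, -1.4345)
step 18: x0=(-0.9786, 0.0765) x1=(0.5594, 2.1109) x2=(-0.0754, -0.2730) x3=(0.9114, -1.4208)
step 19: x0=(-0.9623, 0.0826) x1=(0.5613, 2.1160) x2=(-0.0768, -0.2813) x3=(0.8985, -1.4067)
step 20: x0=(-0.9447, 0.0883) x1=(0.5632, 2.1208) x2=(-0.0784, -0.2896) x3=(0.8852, -1.3921)
step 21: x0=(-0.9260, 0.0935) x1=(0.5649, 2.1254) x2=(-0.0804, -0.2977) x3=(0.8715, -1.3770)
step 22: x0=(-0.9060, 0.0981) x1=(0.5666, 2.1296) x2=(-0.0826, -0.3058) x3=(0.8574, -1.3615)
step 23: x0=(-0.8848, 0.1022) x1=(0.5682, 2.1336) x2=(-0.0851, -0.3139) x3=(0.8429, -1.3454)
step 24: x0=(-0.8623, 0.1057) x1=(0.5697, 2.1373) x2=(-0.0879, -0.3218) x3=(0.8280, -1.3289)
step 25: x0=(-0.8384, 0.1086) x1=(0.5711, 2.1407) x2=(-0.0910, -0.3296) x3=(0.8126, -1.3118)
step 26: x0=(-0.8133, 0.1107) x1=(0.5724, 2.1439) x2=(-0.0944, -0.3373) x3=(0.7967, -1.2942)
step 27: x0=(-0.7867, 0.1120) x1=(0.5736, 2.1468) x2=(-0.0981, -0.3448) x3=(0.7803, -1.2761)
step 28: x0=(-0.7587, 0.1124) x1=(0.5748, 2.1494) x2=(-0.1020, -0.3521) x3=(0.7634, -1.2574)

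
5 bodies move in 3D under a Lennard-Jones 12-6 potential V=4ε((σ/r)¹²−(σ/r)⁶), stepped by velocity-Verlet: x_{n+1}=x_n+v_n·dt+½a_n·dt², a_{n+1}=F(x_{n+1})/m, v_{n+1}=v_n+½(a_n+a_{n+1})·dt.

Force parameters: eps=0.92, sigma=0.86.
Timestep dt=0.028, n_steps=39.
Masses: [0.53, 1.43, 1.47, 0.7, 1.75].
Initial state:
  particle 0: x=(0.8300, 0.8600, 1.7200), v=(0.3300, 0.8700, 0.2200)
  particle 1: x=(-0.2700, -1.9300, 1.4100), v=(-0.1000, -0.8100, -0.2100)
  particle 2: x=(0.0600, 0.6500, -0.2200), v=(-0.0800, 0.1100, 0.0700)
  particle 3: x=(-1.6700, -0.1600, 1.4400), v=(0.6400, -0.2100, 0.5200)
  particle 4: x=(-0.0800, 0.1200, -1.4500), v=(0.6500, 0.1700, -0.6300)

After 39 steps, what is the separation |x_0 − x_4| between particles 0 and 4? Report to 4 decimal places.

4.1903

step 0: x0=(0.8300, 0.8600, 1.7200) x1=(-0.2700, -1.9300, 1.4100) x2=(0.0600, 0.6500, -0.2200) x3=(-1.6700, -0.1600, 1.4400) x4=(-0.0800, 0.1200, -1.4500)
step 1: x0=(0.8392, 0.8844, 1.7261) x1=(-0.2728, -1.9527, 1.4041) x2=(0.0577, 0.6530, -0.2183) x3=(-1.6521, -0.1659, 1.4546) x4=(-0.0618, 0.1248, -1.4674)
step 2: x0=(0.8484, 0.9087, 1.7322) x1=(-0.2756, -1.9753, 1.3982) x2=(0.0554, 0.6558, -0.2169) x3=(-1.6341, -0.1718, 1.4691) x4=(-0.0435, 0.1298, -1.4845)
step 3: x0=(0.8575, 0.9330, 1.7382) x1=(-0.2784, -1.9980, 1.3924) x2=(0.0531, 0.6584, -0.2160) x3=(-1.6161, -0.1777, 1.4836) x4=(-0.0252, 0.1350, -1.5012)
step 4: x0=(0.8666, 0.9573, 1.7441) x1=(-0.2813, -2.0206, 1.3865) x2=(0.0508, 0.6608, -0.2154) x3=(-1.5980, -0.1837, 1.4981) x4=(-0.0069, 0.1403, -1.5176)
step 5: x0=(0.8757, 0.9816, 1.7500) x1=(-0.2841, -2.0432, 1.3806) x2=(0.0484, 0.6632, -0.2152) x3=(-1.5799, -0.1896, 1.5127) x4=(0.0114, 0.1457, -1.5337)
step 6: x0=(0.8847, 1.0058, 1.7558) x1=(-0.2870, -2.0658, 1.3747) x2=(0.0460, 0.6653, -0.2152) x3=(-1.5618, -0.1956, 1.5271) x4=(0.0297, 0.1512, -1.5495)
step 7: x0=(0.8937, 1.0301, 1.7615) x1=(-0.2898, -2.0884, 1.3688) x2=(0.0437, 0.6674, -0.2156) x3=(-1.5436, -0.2016, 1.5416) x4=(0.0480, 0.1568, -1.5650)
step 8: x0=(0.9027, 1.0543, 1.7672) x1=(-0.2927, -2.1109, 1.3629) x2=(0.0413, 0.6693, -0.2163) x3=(-1.5254, -0.2076, 1.5561) x4=(0.0664, 0.1625, -1.5802)
step 9: x0=(0.9116, 1.0785, 1.7728) x1=(-0.2956, -2.1335, 1.3571) x2=(0.0389, 0.6711, -0.2173) x3=(-1.5072, -0.2136, 1.5705) x4=(0.0847, 0.1683, -1.5952)
step 10: x0=(0.9205, 1.1027, 1.7784) x1=(-0.2984, -2.1560, 1.3512) x2=(0.0366, 0.6728, -0.2185) x3=(-1.4889, -0.2197, 1.5850) x4=(0.1030, 0.1742, -1.6100)
step 11: x0=(0.9294, 1.1269, 1.7840) x1=(-0.3013, -2.1785, 1.3453) x2=(0.0343, 0.6745, -0.2199) x3=(-1.4706, -0.2257, 1.5994) x4=(0.1213, 0.1802, -1.6245)
step 12: x0=(0.9382, 1.1511, 1.7895) x1=(-0.3042, -2.2010, 1.3394) x2=(0.0319, 0.6760, -0.2216) x3=(-1.4522, -0.2318, 1.6138) x4=(0.1396, 0.1863, -1.6389)
step 13: x0=(0.9471, 1.1752, 1.7950) x1=(-0.3071, -2.2235, 1.3335) x2=(0.0296, 0.6774, -0.2235) x3=(-1.4339, -0.2379, 1.6282) x4=(0.1579, 0.1924, -1.6530)
step 14: x0=(0.9559, 1.1993, 1.8004) x1=(-0.3100, -2.2460, 1.3277) x2=(0.0274, 0.6788, -0.2256) x3=(-1.4155, -0.2440, 1.6426) x4=(0.1761, 0.1986, -1.6669)
step 15: x0=(0.9646, 1.2234, 1.8058) x1=(-0.3129, -2.2684, 1.3218) x2=(0.0251, 0.6801, -0.2279) x3=(-1.3970, -0.2501, 1.6569) x4=(0.1944, 0.2048, -1.6806)
step 16: x0=(0.9733, 1.2475, 1.8111) x1=(-0.3159, -2.2909, 1.3159) x2=(0.0229, 0.6813, -0.2304) x3=(-1.3786, -0.2563, 1.6713) x4=(0.2126, 0.2111, -1.6942)
step 17: x0=(0.9821, 1.2716, 1.8164) x1=(-0.3188, -2.3133, 1.3100) x2=(0.0207, 0.6825, -0.2331) x3=(-1.3601, -0.2624, 1.6856) x4=(0.2308, 0.2175, -1.7076)
step 18: x0=(0.9908, 1.2957, 1.8217) x1=(-0.3217, -2.3357, 1.3042) x2=(0.0186, 0.6836, -0.2360) x3=(-1.3416, -0.2686, 1.6999) x4=(0.2490, 0.2239, -1.7208)
step 19: x0=(0.9994, 1.3197, 1.8270) x1=(-0.3247, -2.3581, 1.2983) x2=(0.0164, 0.6847, -0.2390) x3=(-1.3230, -0.2748, 1.7142) x4=(0.2671, 0.2304, -1.7339)
step 20: x0=(1.0081, 1.3438, 1.8322) x1=(-0.3276, -2.3805, 1.2924) x2=(0.0143, 0.6856, -0.2422) x3=(-1.3045, -0.2810, 1.7285) x4=(0.2852, 0.2369, -1.7469)
step 21: x0=(1.0167, 1.3678, 1.8374) x1=(-0.3305, -2.4029, 1.2865) x2=(0.0122, 0.6866, -0.2455) x3=(-1.2859, -0.2872, 1.7428) x4=(0.3033, 0.2434, -1.7597)
step 22: x0=(1.0253, 1.3918, 1.8426) x1=(-0.3335, -2.4253, 1.2807) x2=(0.0102, 0.6875, -0.2490) x3=(-1.2673, -0.2934, 1.7570) x4=(0.3214, 0.2500, -1.7723)
step 23: x0=(1.0339, 1.4158, 1.8477) x1=(-0.3364, -2.4476, 1.2748) x2=(0.0082, 0.6884, -0.2526) x3=(-1.2487, -0.2996, 1.7713) x4=(0.3395, 0.2566, -1.7849)
step 24: x0=(1.0425, 1.4398, 1.8529) x1=(-0.3394, -2.4700, 1.2689) x2=(0.0062, 0.6892, -0.2563) x3=(-1.2300, -0.3059, 1.7855) x4=(0.3575, 0.2633, -1.7973)
step 25: x0=(1.0510, 1.4637, 1.8580) x1=(-0.3424, -2.4923, 1.2631) x2=(0.0043, 0.6900, -0.2602) x3=(-1.2114, -0.3121, 1.7997) x4=(0.3755, 0.2699, -1.8096)
step 26: x0=(1.0596, 1.4877, 1.8631) x1=(-0.3453, -2.5146, 1.2572) x2=(0.0023, 0.6907, -0.2641) x3=(-1.1927, -0.3184, 1.8139) x4=(0.3935, 0.2766, -1.8218)
step 27: x0=(1.0681, 1.5116, 1.8681) x1=(-0.3483, -2.5370, 1.2514) x2=(0.0005, 0.6914, -0.2682) x3=(-1.1740, -0.3247, 1.8281) x4=(0.4114, 0.2834, -1.8339)
step 28: x0=(1.0766, 1.5355, 1.8732) x1=(-0.3513, -2.5593, 1.2455) x2=(-0.0014, 0.6921, -0.2724) x3=(-1.1552, -0.3309, 1.8422) x4=(0.4293, 0.2901, -1.8459)
step 29: x0=(1.0851, 1.5595, 1.8782) x1=(-0.3543, -2.5816, 1.2397) x2=(-0.0032, 0.6927, -0.2767) x3=(-1.1365, -0.3372, 1.8564) x4=(0.4472, 0.2969, -1.8578)
step 30: x0=(1.0936, 1.5834, 1.8832) x1=(-0.3572, -2.6038, 1.2338) x2=(-0.0050, 0.6934, -0.2811) x3=(-1.1178, -0.3435, 1.8705) x4=(0.4651, 0.3038, -1.8696)
step 31: x0=(1.1020, 1.6073, 1.8882) x1=(-0.3602, -2.6261, 1.2280) x2=(-0.0068, 0.6939, -0.2856) x3=(-1.0990, -0.3498, 1.8846) x4=(0.4829, 0.3106, -1.8813)
step 32: x0=(1.1105, 1.6311, 1.8932) x1=(-0.3632, -2.6484, 1.2221) x2=(-0.0085, 0.6945, -0.2902) x3=(-1.0802, -0.3562, 1.8987) x4=(0.5007, 0.3174, -1.8929)
step 33: x0=(1.1189, 1.6550, 1.8982) x1=(-0.3662, -2.6707, 1.2163) x2=(-0.0102, 0.6951, -0.2949) x3=(-1.0614, -0.3625, 1.9128) x4=(0.5185, 0.3243, -1.9045)
step 34: x0=(1.1274, 1.6789, 1.9032) x1=(-0.3692, -2.6929, 1.2104) x2=(-0.0119, 0.6956, -0.2996) x3=(-1.0426, -0.3688, 1.9269) x4=(0.5363, 0.3312, -1.9160)
step 35: x0=(1.1358, 1.7027, 1.9081) x1=(-0.3722, -2.7152, 1.2046) x2=(-0.0135, 0.6961, -0.3044) x3=(-1.0238, -0.3752, 1.9409) x4=(0.5540, 0.3381, -1.9274)
step 36: x0=(1.1442, 1.7266, 1.9130) x1=(-0.3752, -2.7374, 1.1987) x2=(-0.0151, 0.6966, -0.3094) x3=(-1.0050, -0.3815, 1.9550) x4=(0.5717, 0.3450, -1.9387)
step 37: x0=(1.1526, 1.7504, 1.9180) x1=(-0.3782, -2.7596, 1.1929) x2=(-0.0167, 0.6971, -0.3143) x3=(-0.9861, -0.3879, 1.9690) x4=(0.5894, 0.3520, -1.9500)
step 38: x0=(1.1610, 1.7742, 1.9229) x1=(-0.3812, -2.7819, 1.1871) x2=(-0.0183, 0.6975, -0.3194) x3=(-0.9673, -0.3942, 1.9831) x4=(0.6071, 0.3589, -1.9612)
step 39: x0=(1.1694, 1.7980, 1.9278) x1=(-0.3841, -2.8041, 1.1812) x2=(-0.0198, 0.6979, -0.3245) x3=(-0.9484, -0.4006, 1.9971) x4=(0.6248, 0.3659, -1.9723)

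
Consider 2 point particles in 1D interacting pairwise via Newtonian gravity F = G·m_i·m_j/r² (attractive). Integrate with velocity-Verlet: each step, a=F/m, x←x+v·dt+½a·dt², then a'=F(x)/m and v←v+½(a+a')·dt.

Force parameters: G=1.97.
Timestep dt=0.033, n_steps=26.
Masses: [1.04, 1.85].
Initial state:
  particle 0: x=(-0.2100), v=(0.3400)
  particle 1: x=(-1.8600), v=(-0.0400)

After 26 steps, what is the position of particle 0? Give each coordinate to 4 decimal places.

step 0: x0=(-0.2100) x1=(-1.8600)
step 1: x0=(-0.1995) x1=(-1.8609)
step 2: x0=(-0.1905) x1=(-1.8610)
step 3: x0=(-0.1828) x1=(-1.8603)
step 4: x0=(-0.1766) x1=(-1.8588)
step 5: x0=(-0.1718) x1=(-1.8565)
step 6: x0=(-0.1684) x1=(-1.8535)
step 7: x0=(-0.1663) x1=(-1.8496)
step 8: x0=(-0.1657) x1=(-1.8450)
step 9: x0=(-0.1665) x1=(-1.8396)
step 10: x0=(-0.1687) x1=(-1.8333)
step 11: x0=(-0.1723) x1=(-1.8263)
step 12: x0=(-0.1774) x1=(-1.8185)
step 13: x0=(-0.1840) x1=(-1.8098)
step 14: x0=(-0.1921) x1=(-1.8003)
step 15: x0=(-0.2017) x1=(-1.7899)
step 16: x0=(-0.2128) x1=(-1.7786)
step 17: x0=(-0.2256) x1=(-1.7664)
step 18: x0=(-0.2401) x1=(-1.7533)
step 19: x0=(-0.2563) x1=(-1.7392)
step 20: x0=(-0.2743) x1=(-1.7241)
step 21: x0=(-0.2942) x1=(-1.7080)
step 22: x0=(-0.3160) x1=(-1.6907)
step 23: x0=(-0.3400) x1=(-1.6722)
step 24: x0=(-0.3662) x1=(-1.6525)
step 25: x0=(-0.3948) x1=(-1.6314)
step 26: x0=(-0.4260) x1=(-1.6089)

(-0.4260)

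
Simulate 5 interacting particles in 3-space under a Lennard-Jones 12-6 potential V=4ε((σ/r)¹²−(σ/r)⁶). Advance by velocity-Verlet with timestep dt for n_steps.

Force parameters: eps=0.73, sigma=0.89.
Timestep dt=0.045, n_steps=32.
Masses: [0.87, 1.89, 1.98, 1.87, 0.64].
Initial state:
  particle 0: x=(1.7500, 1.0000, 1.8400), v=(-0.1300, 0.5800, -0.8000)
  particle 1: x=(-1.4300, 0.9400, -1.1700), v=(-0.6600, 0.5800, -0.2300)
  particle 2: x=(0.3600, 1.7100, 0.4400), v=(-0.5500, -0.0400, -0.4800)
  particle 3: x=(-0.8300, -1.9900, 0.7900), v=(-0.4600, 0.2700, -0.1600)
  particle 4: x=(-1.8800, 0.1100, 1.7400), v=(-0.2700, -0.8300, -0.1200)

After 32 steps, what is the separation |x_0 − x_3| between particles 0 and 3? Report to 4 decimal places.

step 0: x0=(1.7500, 1.0000, 1.8400) x1=(-1.4300, 0.9400, -1.1700) x2=(0.3600, 1.7100, 0.4400) x3=(-0.8300, -1.9900, 0.7900) x4=(-1.8800, 0.1100, 1.7400)
step 1: x0=(1.7441, 1.0261, 1.8040) x1=(-1.4597, 0.9661, -1.1803) x2=(0.3353, 1.7082, 0.4184) x3=(-0.8507, -1.9778, 0.7828) x4=(-1.8921, 0.0726, 1.7346)
step 2: x0=(1.7381, 1.0523, 1.7678) x1=(-1.4894, 0.9922, -1.1907) x2=(0.3105, 1.7064, 0.3969) x3=(-0.8714, -1.9657, 0.7756) x4=(-1.9042, 0.0352, 1.7291)
step 3: x0=(1.7321, 1.0785, 1.7317) x1=(-1.5191, 1.0183, -1.2010) x2=(0.2858, 1.7045, 0.3753) x3=(-0.8921, -1.9535, 0.7684) x4=(-1.9163, -0.0022, 1.7237)
step 4: x0=(1.7260, 1.1047, 1.6954) x1=(-1.5487, 1.0444, -1.2113) x2=(0.2612, 1.7026, 0.3538) x3=(-0.9129, -1.9413, 0.7612) x4=(-1.9283, -0.0396, 1.7181)
step 5: x0=(1.7197, 1.1309, 1.6590) x1=(-1.5784, 1.0705, -1.2216) x2=(0.2365, 1.7007, 0.3323) x3=(-0.9336, -1.9290, 0.7541) x4=(-1.9403, -0.0771, 1.7126)
step 6: x0=(1.7134, 1.1572, 1.6226) x1=(-1.6080, 1.0966, -1.2319) x2=(0.2119, 1.6988, 0.3109) x3=(-0.9543, -1.9168, 0.7469) x4=(-1.9523, -0.1147, 1.7070)
step 7: x0=(1.7070, 1.1836, 1.5861) x1=(-1.6376, 1.1228, -1.2421) x2=(0.1873, 1.6968, 0.2894) x3=(-0.9751, -1.9045, 0.7398) x4=(-1.9642, -0.1523, 1.7013)
step 8: x0=(1.7005, 1.2099, 1.5495) x1=(-1.6672, 1.1489, -1.2524) x2=(0.1627, 1.6949, 0.2680) x3=(-0.9959, -1.8922, 0.7326) x4=(-1.9760, -0.1900, 1.6956)
step 9: x0=(1.6939, 1.2363, 1.5128) x1=(-1.6968, 1.1750, -1.2626) x2=(0.1382, 1.6929, 0.2467) x3=(-1.0167, -1.8799, 0.7255) x4=(-1.9878, -0.2278, 1.6899)
step 10: x0=(1.6872, 1.2627, 1.4761) x1=(-1.7264, 1.2011, -1.2728) x2=(0.1137, 1.6909, 0.2253) x3=(-1.0375, -1.8675, 0.7184) x4=(-1.9996, -0.2657, 1.6840)
step 11: x0=(1.6804, 1.2891, 1.4393) x1=(-1.7560, 1.2272, -1.2830) x2=(0.0892, 1.6889, 0.2040) x3=(-1.0583, -1.8551, 0.7113) x4=(-2.0112, -0.3036, 1.6781)
step 12: x0=(1.6735, 1.3156, 1.4024) x1=(-1.7856, 1.2534, -1.2932) x2=(0.0647, 1.6868, 0.1827) x3=(-1.0792, -1.8426, 0.7043) x4=(-2.0228, -0.3417, 1.6721)
step 13: x0=(1.6665, 1.3421, 1.3654) x1=(-1.8151, 1.2795, -1.3034) x2=(0.0403, 1.6848, 0.1614) x3=(-1.1000, -1.8301, 0.6973) x4=(-2.0343, -0.3799, 1.6660)
step 14: x0=(1.6594, 1.3686, 1.3283) x1=(-1.8446, 1.3056, -1.3135) x2=(0.0159, 1.6827, 0.1401) x3=(-1.1210, -1.8175, 0.6903) x4=(-2.0456, -0.4183, 1.6598)
step 15: x0=(1.6521, 1.3951, 1.2912) x1=(-1.8741, 1.3318, -1.3237) x2=(-0.0085, 1.6806, 0.1189) x3=(-1.1419, -1.8049, 0.6834) x4=(-2.0568, -0.4569, 1.6534)
step 16: x0=(1.6448, 1.4216, 1.2540) x1=(-1.9036, 1.3579, -1.3338) x2=(-0.0329, 1.6786, 0.0977) x3=(-1.1630, -1.7922, 0.6765) x4=(-2.0679, -0.4957, 1.6469)
step 17: x0=(1.6374, 1.4482, 1.2167) x1=(-1.9331, 1.3840, -1.3439) x2=(-0.0572, 1.6764, 0.0765) x3=(-1.1840, -1.7794, 0.6697) x4=(-2.0788, -0.5347, 1.6402)
step 18: x0=(1.6298, 1.4748, 1.1793) x1=(-1.9625, 1.4102, -1.3540) x2=(-0.0815, 1.6743, 0.0553) x3=(-1.2052, -1.7665, 0.6629) x4=(-2.0895, -0.5740, 1.6332)
step 19: x0=(1.6222, 1.5013, 1.1419) x1=(-1.9920, 1.4363, -1.3641) x2=(-0.1057, 1.6722, 0.0342) x3=(-1.2264, -1.7535, 0.6563) x4=(-2.0999, -0.6136, 1.6260)
step 20: x0=(1.6144, 1.5279, 1.1044) x1=(-2.0214, 1.4624, -1.3742) x2=(-0.1300, 1.6701, 0.0130) x3=(-1.2478, -1.7403, 0.6497) x4=(-2.1101, -0.6536, 1.6185)
step 21: x0=(1.6065, 1.5545, 1.0668) x1=(-2.0508, 1.4886, -1.3843) x2=(-0.1542, 1.6679, -0.0081) x3=(-1.2692, -1.7270, 0.6433) x4=(-2.1199, -0.6940, 1.6106)
step 22: x0=(1.5986, 1.5811, 1.0292) x1=(-2.0802, 1.5147, -1.3943) x2=(-0.1783, 1.6658, -0.0292) x3=(-1.2908, -1.7136, 0.6371) x4=(-2.1293, -0.7349, 1.6022)
step 23: x0=(1.5905, 1.6077, 0.9915) x1=(-2.1095, 1.5408, -1.4043) x2=(-0.2025, 1.6636, -0.0503) x3=(-1.3125, -1.6999, 0.6310) x4=(-2.1382, -0.7764, 1.5932)
step 24: x0=(1.5823, 1.6343, 0.9538) x1=(-2.1389, 1.5670, -1.4143) x2=(-0.2266, 1.6615, -0.0714) x3=(-1.3345, -1.6860, 0.6252) x4=(-2.1465, -0.8185, 1.5836)
step 25: x0=(1.5740, 1.6609, 0.9160) x1=(-2.1682, 1.5931, -1.4243) x2=(-0.2507, 1.6593, -0.0924) x3=(-1.3567, -1.6719, 0.6196) x4=(-2.1541, -0.8613, 1.5732)
step 26: x0=(1.5656, 1.6876, 0.8781) x1=(-2.1975, 1.6193, -1.4343) x2=(-0.2748, 1.6571, -0.1135) x3=(-1.3791, -1.6575, 0.6144) x4=(-2.1609, -0.9050, 1.5617)
step 27: x0=(1.5571, 1.7142, 0.8402) x1=(-2.2268, 1.6454, -1.4443) x2=(-0.2988, 1.6550, -0.1345) x3=(-1.4020, -1.6427, 0.6096) x4=(-2.1667, -0.9497, 1.5490)
step 28: x0=(1.5485, 1.7408, 0.8022) x1=(-2.2560, 1.6715, -1.4542) x2=(-0.3229, 1.6528, -0.1555) x3=(-1.4252, -1.6275, 0.6054) x4=(-2.1711, -0.9955, 1.5347)
step 29: x0=(1.5398, 1.7674, 0.7642) x1=(-2.2853, 1.6977, -1.4642) x2=(-0.3469, 1.6506, -0.1766) x3=(-1.4490, -1.6119, 0.6018) x4=(-2.1740, -1.0427, 1.5184)
step 30: x0=(1.5310, 1.7939, 0.7261) x1=(-2.3145, 1.7238, -1.4741) x2=(-0.3708, 1.6485, -0.1976) x3=(-1.4735, -1.5957, 0.5990) x4=(-2.1750, -1.0914, 1.4997)
step 31: x0=(1.5221, 1.8205, 0.6880) x1=(-2.3437, 1.7500, -1.4840) x2=(-0.3948, 1.6463, -0.2186) x3=(-1.4988, -1.5790, 0.5974) x4=(-2.1735, -1.1418, 1.4779)
step 32: x0=(1.5131, 1.8471, 0.6498) x1=(-2.3729, 1.7761, -1.4939) x2=(-0.4187, 1.6441, -0.2396) x3=(-1.5251, -1.5616, 0.5970) x4=(-2.1691, -1.1941, 1.4522)

4.5665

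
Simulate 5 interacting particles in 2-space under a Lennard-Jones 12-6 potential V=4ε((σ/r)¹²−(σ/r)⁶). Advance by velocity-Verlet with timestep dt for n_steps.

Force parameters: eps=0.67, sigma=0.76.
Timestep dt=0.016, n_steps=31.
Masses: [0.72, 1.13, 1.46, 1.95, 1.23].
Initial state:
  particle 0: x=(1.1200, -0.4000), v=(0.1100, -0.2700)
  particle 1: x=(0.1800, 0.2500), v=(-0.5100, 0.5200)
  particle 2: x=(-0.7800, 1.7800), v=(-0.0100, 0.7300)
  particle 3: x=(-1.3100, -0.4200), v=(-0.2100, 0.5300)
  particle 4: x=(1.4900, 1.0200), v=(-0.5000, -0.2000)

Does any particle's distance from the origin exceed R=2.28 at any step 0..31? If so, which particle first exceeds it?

step 0: x0=(1.1200, -0.4000) x1=(0.1800, 0.2500) x2=(-0.7800, 1.7800) x3=(-1.3100, -0.4200) x4=(1.4900, 1.0200)
step 1: x0=(1.1216, -0.4042) x1=(0.1719, 0.2583) x2=(-0.7802, 1.7917) x3=(-1.3134, -0.4115) x4=(1.4820, 1.0168)
step 2: x0=(1.1230, -0.4081) x1=(0.1641, 0.2664) x2=(-0.7803, 1.8033) x3=(-1.3167, -0.4030) x4=(1.4739, 1.0135)
step 3: x0=(1.1241, -0.4118) x1=(0.1563, 0.2745) x2=(-0.7805, 1.8150) x3=(-1.3200, -0.3945) x4=(1.4658, 1.0101)
step 4: x0=(1.1250, -0.4152) x1=(0.1488, 0.2825) x2=(-0.7806, 1.8266) x3=(-1.3233, -0.3860) x4=(1.4577, 1.0067)
step 5: x0=(1.1257, -0.4184) x1=(0.1414, 0.2904) x2=(-0.7807, 1.8383) x3=(-1.3266, -0.3775) x4=(1.4495, 1.0033)
step 6: x0=(1.1262, -0.4214) x1=(0.1341, 0.2982) x2=(-0.7809, 1.8499) x3=(-1.3299, -0.3690) x4=(1.4412, 0.9997)
step 7: x0=(1.1266, -0.4242) x1=(0.1269, 0.3060) x2=(-0.7810, 1.8615) x3=(-1.3332, -0.3605) x4=(1.4330, 0.9962)
step 8: x0=(1.1268, -0.4267) x1=(0.1199, 0.3137) x2=(-0.7811, 1.8731) x3=(-1.3364, -0.3519) x4=(1.4246, 0.9925)
step 9: x0=(1.1268, -0.4291) x1=(0.1130, 0.3213) x2=(-0.7812, 1.8847) x3=(-1.3397, -0.3434) x4=(1.4162, 0.9888)
step 10: x0=(1.1267, -0.4313) x1=(0.1062, 0.3289) x2=(-0.7813, 1.8963) x3=(-1.3429, -0.3349) x4=(1.4078, 0.9850)
step 11: x0=(1.1264, -0.4333) x1=(0.0995, 0.3364) x2=(-0.7814, 1.9079) x3=(-1.3461, -0.3263) x4=(1.3993, 0.9812)
step 12: x0=(1.1260, -0.4351) x1=(0.0930, 0.3439) x2=(-0.7815, 1.9195) x3=(-1.3493, -0.3177) x4=(1.3908, 0.9773)
step 13: x0=(1.1255, -0.4367) x1=(0.0865, 0.3514) x2=(-0.7816, 1.9310) x3=(-1.3525, -0.3092) x4=(1.3822, 0.9733)
step 14: x0=(1.1249, -0.4381) x1=(0.0801, 0.3588) x2=(-0.7817, 1.9426) x3=(-1.3557, -0.3006) x4=(1.3736, 0.9692)
step 15: x0=(1.1242, -0.4394) x1=(0.0738, 0.3661) x2=(-0.7818, 1.9541) x3=(-1.3588, -0.2920) x4=(1.3649, 0.9651)
step 16: x0=(1.1233, -0.4404) x1=(0.0676, 0.3735) x2=(-0.7819, 1.9656) x3=(-1.3620, -0.2834) x4=(1.3562, 0.9609)
step 17: x0=(1.1224, -0.4413) x1=(0.0615, 0.3808) x2=(-0.7819, 1.9772) x3=(-1.3651, -0.2748) x4=(1.3473, 0.9566)
step 18: x0=(1.1214, -0.4421) x1=(0.0555, 0.3880) x2=(-0.7820, 1.9887) x3=(-1.3682, -0.2662) x4=(1.3385, 0.9523)
step 19: x0=(1.1203, -0.4426) x1=(0.0496, 0.3953) x2=(-0.7821, 2.0002) x3=(-1.3713, -0.2576) x4=(1.3295, 0.9479)
step 20: x0=(1.1191, -0.4430) x1=(0.0438, 0.4025) x2=(-0.7821, 2.0116) x3=(-1.3743, -0.2490) x4=(1.3205, 0.9434)
step 21: x0=(1.1178, -0.4433) x1=(0.0380, 0.4097) x2=(-0.7822, 2.0231) x3=(-1.3774, -0.2403) x4=(1.3115, 0.9388)
step 22: x0=(1.1165, -0.4433) x1=(0.0324, 0.4169) x2=(-0.7822, 2.0346) x3=(-1.3804, -0.2317) x4=(1.3023, 0.9342)
step 23: x0=(1.1151, -0.4432) x1=(0.0268, 0.4241) x2=(-0.7823, 2.0461) x3=(-1.3834, -0.2230) x4=(1.2931, 0.9294)
step 24: x0=(1.1136, -0.4429) x1=(0.0213, 0.4312) x2=(-0.7823, 2.0575) x3=(-1.3864, -0.2144) x4=(1.2839, 0.9246)
step 25: x0=(1.1121, -0.4425) x1=(0.0159, 0.4384) x2=(-0.7824, 2.0690) x3=(-1.3894, -0.2057) x4=(1.2745, 0.9197)
step 26: x0=(1.1105, -0.4418) x1=(0.0106, 0.4455) x2=(-0.7824, 2.0804) x3=(-1.3924, -0.1970) x4=(1.2651, 0.9146)
step 27: x0=(1.1088, -0.4410) x1=(0.0054, 0.4526) x2=(-0.7824, 2.0918) x3=(-1.3953, -0.1883) x4=(1.2555, 0.9095)
step 28: x0=(1.1071, -0.4400) x1=(0.0003, 0.4597) x2=(-0.7824, 2.1032) x3=(-1.3983, -0.1796) x4=(1.2459, 0.9043)
step 29: x0=(1.1053, -0.4389) x1=(-0.0047, 0.4668) x2=(-0.7824, 2.1146) x3=(-1.4012, -0.1709) x4=(1.2362, 0.8990)
step 30: x0=(1.1034, -0.4375) x1=(-0.0097, 0.4738) x2=(-0.7825, 2.1260) x3=(-1.4041, -0.1622) x4=(1.2265, 0.8936)
step 31: x0=(1.1015, -0.4360) x1=(-0.0145, 0.4809) x2=(-0.7825, 2.1374) x3=(-1.4069, -0.1535) x4=(1.2166, 0.8881)

no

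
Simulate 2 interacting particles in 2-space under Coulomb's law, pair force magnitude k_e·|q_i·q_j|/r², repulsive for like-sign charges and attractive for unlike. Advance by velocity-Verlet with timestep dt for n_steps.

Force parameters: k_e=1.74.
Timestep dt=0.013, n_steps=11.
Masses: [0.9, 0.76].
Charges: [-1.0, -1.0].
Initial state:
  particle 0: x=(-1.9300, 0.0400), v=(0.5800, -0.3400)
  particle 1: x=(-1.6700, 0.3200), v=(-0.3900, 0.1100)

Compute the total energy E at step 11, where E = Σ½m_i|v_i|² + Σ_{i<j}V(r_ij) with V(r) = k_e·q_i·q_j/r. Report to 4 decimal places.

step 0: x0=(-1.9300, 0.0400) x1=(-1.6700, 0.3200)
step 1: x0=(-1.9232, 0.0348) x1=(-1.6742, 0.3224)
step 2: x0=(-1.9179, 0.0278) x1=(-1.6766, 0.3268)
step 3: x0=(-1.9140, 0.0191) x1=(-1.6774, 0.3333)
step 4: x0=(-1.9114, 0.0088) x1=(-1.6766, 0.3417)
step 5: x0=(-1.9099, -0.0032) x1=(-1.6746, 0.3521)
step 6: x0=(-1.9093, -0.0166) x1=(-1.6713, 0.3642)
step 7: x0=(-1.9097, -0.0315) x1=(-1.6670, 0.3780)
step 8: x0=(-1.9108, -0.0476) x1=(-1.6619, 0.3932)
step 9: x0=(-1.9125, -0.0647) x1=(-1.6560, 0.4098)
step 10: x0=(-1.9147, -0.0829) x1=(-1.6495, 0.4275)
step 11: x0=(-1.9174, -0.1020) x1=(-1.6424, 0.4463)
step 0 velocities: v0=(0.5800, -0.3400) v1=(-0.3900, 0.1100)
step 0: KE=0.2658, PE=4.5538, E=4.8196
step 11 velocities: v0=(-0.2224, -1.4955) v1=(0.5603, 1.4783)
step 11: KE=1.9784, PE=2.8369, E=4.8153

4.8153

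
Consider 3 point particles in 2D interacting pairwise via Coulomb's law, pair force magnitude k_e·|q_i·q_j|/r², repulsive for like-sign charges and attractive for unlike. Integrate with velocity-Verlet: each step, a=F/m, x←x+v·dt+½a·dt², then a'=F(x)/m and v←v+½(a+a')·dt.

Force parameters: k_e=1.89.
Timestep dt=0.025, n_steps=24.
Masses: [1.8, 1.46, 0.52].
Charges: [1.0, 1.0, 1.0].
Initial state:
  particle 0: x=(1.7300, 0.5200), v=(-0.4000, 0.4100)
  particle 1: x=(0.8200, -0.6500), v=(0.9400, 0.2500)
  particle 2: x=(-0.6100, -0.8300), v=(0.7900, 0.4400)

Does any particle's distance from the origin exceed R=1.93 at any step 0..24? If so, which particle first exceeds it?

step 0: x0=(1.7300, 0.5200) x1=(0.8200, -0.6500) x2=(-0.6100, -0.8300)
step 1: x0=(1.7201, 0.5304) x1=(0.8436, -0.6439) x2=(-0.5909, -0.8191)
step 2: x0=(1.7105, 0.5411) x1=(0.8673, -0.6380) x2=(-0.5732, -0.8086)
step 3: x0=(1.7012, 0.5521) x1=(0.8912, -0.6324) x2=(-0.5568, -0.7983)
step 4: x0=(1.6921, 0.5633) x1=(0.9153, -0.6271) x2=(-0.5418, -0.7883)
step 5: x0=(1.6833, 0.5750) x1=(0.9395, -0.6220) x2=(-0.5281, -0.7786)
step 6: x0=(1.6747, 0.5869) x1=(0.9638, -0.6173) x2=(-0.5158, -0.7692)
step 7: x0=(1.6664, 0.5992) x1=(0.9884, -0.6129) x2=(-0.5047, -0.7601)
step 8: x0=(1.6583, 0.6118) x1=(1.0130, -0.6088) x2=(-0.4950, -0.7513)
step 9: x0=(1.6505, 0.6248) x1=(1.0379, -0.6051) x2=(-0.4865, -0.7427)
step 10: x0=(1.6429, 0.6382) x1=(1.0628, -0.6017) x2=(-0.4793, -0.7344)
step 11: x0=(1.6356, 0.6519) x1=(1.0880, -0.5987) x2=(-0.4733, -0.7264)
step 12: x0=(1.6285, 0.6661) x1=(1.1132, -0.5961) x2=(-0.4686, -0.7187)
step 13: x0=(1.6216, 0.6806) x1=(1.1387, -0.5938) x2=(-0.4650, -0.7112)
step 14: x0=(1.6149, 0.6954) x1=(1.1643, -0.5919) x2=(-0.4626, -0.7040)
step 15: x0=(1.6084, 0.7107) x1=(1.1900, -0.5904) x2=(-0.4614, -0.6971)
step 16: x0=(1.6022, 0.7264) x1=(1.2160, -0.5893) x2=(-0.4613, -0.6904)
step 17: x0=(1.5961, 0.7425) x1=(1.2420, -0.5886) x2=(-0.4624, -0.6840)
step 18: x0=(1.5901, 0.7589) x1=(1.2683, -0.5883) x2=(-0.4644, -0.6778)
step 19: x0=(1.5844, 0.7758) x1=(1.2947, -0.5884) x2=(-0.4676, -0.6719)
step 20: x0=(1.5788, 0.7930) x1=(1.3213, -0.5889) x2=(-0.4718, -0.6662)
step 21: x0=(1.5733, 0.8107) x1=(1.3481, -0.5897) x2=(-0.4769, -0.6607)
step 22: x0=(1.5680, 0.8287) x1=(1.3750, -0.5910) x2=(-0.4830, -0.6555)
step 23: x0=(1.5628, 0.8471) x1=(1.4022, -0.5926) x2=(-0.4901, -0.6505)
step 24: x0=(1.5577, 0.8658) x1=(1.4295, -0.5947) x2=(-0.4981, -0.6458)

no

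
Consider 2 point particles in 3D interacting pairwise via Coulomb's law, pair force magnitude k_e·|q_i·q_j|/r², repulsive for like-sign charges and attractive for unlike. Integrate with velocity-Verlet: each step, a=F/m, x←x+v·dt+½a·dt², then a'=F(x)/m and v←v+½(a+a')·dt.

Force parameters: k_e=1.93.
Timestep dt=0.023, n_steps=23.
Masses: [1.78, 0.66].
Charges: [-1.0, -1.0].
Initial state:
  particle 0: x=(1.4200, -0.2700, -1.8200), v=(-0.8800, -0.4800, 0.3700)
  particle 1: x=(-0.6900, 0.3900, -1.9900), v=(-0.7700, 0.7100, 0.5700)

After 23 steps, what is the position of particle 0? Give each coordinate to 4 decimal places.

step 0: x0=(1.4200, -0.2700, -1.8200) x1=(-0.6900, 0.3900, -1.9900)
step 1: x0=(1.3998, -0.2811, -1.8115) x1=(-0.7079, 0.4064, -1.9769)
step 2: x0=(1.3797, -0.2922, -1.8030) x1=(-0.7260, 0.4229, -1.9638)
step 3: x0=(1.3598, -0.3033, -1.7944) x1=(-0.7445, 0.4394, -1.9508)
step 4: x0=(1.3399, -0.3144, -1.7859) x1=(-0.7632, 0.4561, -1.9377)
step 5: x0=(1.3202, -0.3257, -1.7773) x1=(-0.7822, 0.4729, -1.9247)
step 6: x0=(1.3005, -0.3369, -1.7688) x1=(-0.8015, 0.4898, -1.9117)
step 7: x0=(1.2810, -0.3482, -1.7602) x1=(-0.8211, 0.5068, -1.8988)
step 8: x0=(1.2615, -0.3595, -1.7517) x1=(-0.8410, 0.5239, -1.8858)
step 9: x0=(1.2422, -0.3709, -1.7431) x1=(-0.8612, 0.5411, -1.8729)
step 10: x0=(1.2230, -0.3823, -1.7345) x1=(-0.8816, 0.5585, -1.8600)
step 11: x0=(1.2038, -0.3938, -1.7259) x1=(-0.9022, 0.5759, -1.8471)
step 12: x0=(1.1848, -0.4053, -1.7173) x1=(-0.9232, 0.5935, -1.8342)
step 13: x0=(1.1658, -0.4168, -1.7087) x1=(-0.9444, 0.6112, -1.8213)
step 14: x0=(1.1470, -0.4284, -1.7001) x1=(-0.9658, 0.6290, -1.8084)
step 15: x0=(1.1282, -0.4401, -1.6915) x1=(-0.9875, 0.6470, -1.7956)
step 16: x0=(1.1095, -0.4517, -1.6829) x1=(-1.0094, 0.6650, -1.7828)
step 17: x0=(1.0910, -0.4635, -1.6743) x1=(-1.0316, 0.6832, -1.7699)
step 18: x0=(1.0725, -0.4753, -1.6657) x1=(-1.0540, 0.7016, -1.7571)
step 19: x0=(1.0540, -0.4871, -1.6570) x1=(-1.0766, 0.7200, -1.7443)
step 20: x0=(1.0357, -0.4990, -1.6484) x1=(-1.0995, 0.7386, -1.7315)
step 21: x0=(1.0175, -0.5109, -1.6398) x1=(-1.1226, 0.7573, -1.7187)
step 22: x0=(0.9993, -0.5228, -1.6312) x1=(-1.1459, 0.7761, -1.7060)
step 23: x0=(0.9812, -0.5349, -1.6225) x1=(-1.1694, 0.7951, -1.6932)

(0.9812, -0.5349, -1.6225)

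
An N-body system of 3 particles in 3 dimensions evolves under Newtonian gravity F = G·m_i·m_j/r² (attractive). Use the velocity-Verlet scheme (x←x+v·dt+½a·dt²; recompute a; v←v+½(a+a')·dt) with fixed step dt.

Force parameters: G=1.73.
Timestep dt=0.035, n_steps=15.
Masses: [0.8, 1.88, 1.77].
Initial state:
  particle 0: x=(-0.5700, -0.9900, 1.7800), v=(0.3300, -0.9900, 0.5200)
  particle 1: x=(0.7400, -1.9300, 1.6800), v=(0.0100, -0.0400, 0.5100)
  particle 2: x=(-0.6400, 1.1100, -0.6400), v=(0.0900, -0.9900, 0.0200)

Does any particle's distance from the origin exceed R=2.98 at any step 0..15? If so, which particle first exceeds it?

no

step 0: x0=(-0.5700, -0.9900, 1.7800) x1=(0.7400, -1.9300, 1.6800) x2=(-0.6400, 1.1100, -0.6400)
step 1: x0=(-0.5578, -1.0250, 1.7980) x1=(0.7400, -1.9311, 1.6978) x2=(-0.6368, 1.0752, -0.6392)
step 2: x0=(-0.5444, -1.0606, 1.8157) x1=(0.7395, -1.9317, 1.7155) x2=(-0.6335, 1.0401, -0.6381)
step 3: x0=(-0.5296, -1.0970, 1.8329) x1=(0.7382, -1.9317, 1.7331) x2=(-0.6302, 1.0048, -0.6367)
step 4: x0=(-0.5134, -1.1340, 1.8498) x1=(0.7363, -1.9311, 1.7507) x2=(-0.6267, 0.9691, -0.6351)
step 5: x0=(-0.4956, -1.1718, 1.8663) x1=(0.7336, -1.9300, 1.7681) x2=(-0.6232, 0.9332, -0.6332)
step 6: x0=(-0.4763, -1.2103, 1.8824) x1=(0.7302, -1.9283, 1.7855) x2=(-0.6195, 0.8969, -0.6310)
step 7: x0=(-0.4552, -1.2497, 1.8981) x1=(0.7260, -1.9259, 1.8028) x2=(-0.6158, 0.8604, -0.6286)
step 8: x0=(-0.4324, -1.2899, 1.9133) x1=(0.7209, -1.9229, 1.8199) x2=(-0.6120, 0.8237, -0.6258)
step 9: x0=(-0.4075, -1.3310, 1.9282) x1=(0.7148, -1.9193, 1.8371) x2=(-0.6080, 0.7866, -0.6228)
step 10: x0=(-0.3805, -1.3730, 1.9426) x1=(0.7078, -1.9150, 1.8541) x2=(-0.6040, 0.7492, -0.6195)
step 11: x0=(-0.3511, -1.4160, 1.9565) x1=(0.6996, -1.9101, 1.8710) x2=(-0.5999, 0.7116, -0.6159)
step 12: x0=(-0.3191, -1.4600, 1.9700) x1=(0.6902, -1.9044, 1.8879) x2=(-0.5957, 0.6737, -0.6121)
step 13: x0=(-0.2841, -1.5051, 1.9830) x1=(0.6795, -1.8980, 1.9047) x2=(-0.5913, 0.6355, -0.6079)
step 14: x0=(-0.2458, -1.5514, 1.9955) x1=(0.6672, -1.8909, 1.9214) x2=(-0.5869, 0.5970, -0.6034)
step 15: x0=(-0.2036, -1.5989, 2.0073) x1=(0.6532, -1.8830, 1.9381) x2=(-0.5823, 0.5583, -0.5987)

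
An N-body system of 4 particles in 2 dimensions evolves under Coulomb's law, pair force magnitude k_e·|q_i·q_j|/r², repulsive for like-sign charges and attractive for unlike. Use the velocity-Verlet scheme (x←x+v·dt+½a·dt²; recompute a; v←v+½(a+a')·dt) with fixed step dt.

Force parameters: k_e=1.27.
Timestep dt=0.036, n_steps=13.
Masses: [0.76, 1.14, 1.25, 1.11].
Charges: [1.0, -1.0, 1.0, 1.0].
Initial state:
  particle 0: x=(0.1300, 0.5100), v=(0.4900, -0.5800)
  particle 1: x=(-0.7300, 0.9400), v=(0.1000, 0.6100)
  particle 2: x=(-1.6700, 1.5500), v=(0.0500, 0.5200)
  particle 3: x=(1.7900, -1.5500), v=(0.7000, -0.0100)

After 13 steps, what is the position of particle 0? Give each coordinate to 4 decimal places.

step 0: x0=(0.1300, 0.5100) x1=(-0.7300, 0.9400) x2=(-1.6700, 1.5500) x3=(1.7900, -1.5500)
step 1: x0=(0.1467, 0.4896) x1=(-0.7261, 0.9619) x2=(-1.6679, 1.5685) x3=(1.8153, -1.5504)
step 2: x0=(0.1617, 0.4703) x1=(-0.7219, 0.9836) x2=(-1.6652, 1.5867) x3=(1.8406, -1.5510)
step 3: x0=(0.1751, 0.4520) x1=(-0.7173, 1.0052) x2=(-1.6620, 1.6045) x3=(1.8661, -1.5517)
step 4: x0=(0.1870, 0.4348) x1=(-0.7125, 1.0266) x2=(-1.6581, 1.6219) x3=(1.8916, -1.5525)
step 5: x0=(0.1976, 0.4185) x1=(-0.7076, 1.0479) x2=(-1.6536, 1.6389) x3=(1.9173, -1.5534)
step 6: x0=(0.2068, 0.4033) x1=(-0.7026, 1.0690) x2=(-1.6485, 1.6555) x3=(1.9431, -1.5545)
step 7: x0=(0.2148, 0.3891) x1=(-0.6977, 1.0901) x2=(-1.6427, 1.6718) x3=(1.9690, -1.5557)
step 8: x0=(0.2217, 0.3759) x1=(-0.6927, 1.1110) x2=(-1.6363, 1.6877) x3=(1.9950, -1.5570)
step 9: x0=(0.2274, 0.3636) x1=(-0.6879, 1.1317) x2=(-1.6292, 1.7032) x3=(2.0212, -1.5585)
step 10: x0=(0.2321, 0.3523) x1=(-0.6833, 1.1524) x2=(-1.6214, 1.7184) x3=(2.0474, -1.5601)
step 11: x0=(0.2359, 0.3420) x1=(-0.6789, 1.1730) x2=(-1.6130, 1.7331) x3=(2.0738, -1.5618)
step 12: x0=(0.2386, 0.3326) x1=(-0.6747, 1.1935) x2=(-1.6038, 1.7475) x3=(2.1003, -1.5636)
step 13: x0=(0.2405, 0.3241) x1=(-0.6709, 1.2140) x2=(-1.5939, 1.7615) x3=(2.1270, -1.5656)

(0.2405, 0.3241)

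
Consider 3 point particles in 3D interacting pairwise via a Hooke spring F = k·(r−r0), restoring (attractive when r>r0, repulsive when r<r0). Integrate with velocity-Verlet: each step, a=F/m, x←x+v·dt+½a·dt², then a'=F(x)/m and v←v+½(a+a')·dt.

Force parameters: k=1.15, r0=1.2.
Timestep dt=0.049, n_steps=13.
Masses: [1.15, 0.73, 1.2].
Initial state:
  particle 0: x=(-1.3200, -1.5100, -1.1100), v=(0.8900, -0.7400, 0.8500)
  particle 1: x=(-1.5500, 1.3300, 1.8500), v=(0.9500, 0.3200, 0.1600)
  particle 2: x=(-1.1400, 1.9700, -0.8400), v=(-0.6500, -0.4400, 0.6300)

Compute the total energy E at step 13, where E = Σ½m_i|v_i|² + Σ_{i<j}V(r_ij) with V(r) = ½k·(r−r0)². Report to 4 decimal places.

step 0: x0=(-1.3200, -1.5100, -1.1100) x1=(-1.5500, 1.3300, 1.8500) x2=(-1.1400, 1.9700, -0.8400)
step 1: x0=(-1.2764, -1.5411, -1.0656) x1=(-1.5027, 1.3426, 1.8510) x2=(-1.1723, 1.9454, -0.8076)
step 2: x0=(-1.2331, -1.5618, -1.0159) x1=(-1.4541, 1.3487, 1.8385) x2=(-1.2051, 1.9147, -0.7721)
step 3: x0=(-1.1901, -1.5721, -0.9609) x1=(-1.4044, 1.3482, 1.8129) x2=(-1.2383, 1.8781, -0.7336)
step 4: x0=(-1.1475, -1.5721, -0.9009) x1=(-1.3537, 1.3411, 1.7748) x2=(-1.2716, 1.8356, -0.6924)
step 5: x0=(-1.1055, -1.5618, -0.8361) x1=(-1.3024, 1.3273, 1.7247) x2=(-1.3049, 1.7875, -0.6485)
step 6: x0=(-1.0641, -1.5417, -0.7668) x1=(-1.2506, 1.3068, 1.6634) x2=(-1.3378, 1.7339, -0.6021)
step 7: x0=(-1.0234, -1.5118, -0.6932) x1=(-1.1984, 1.2797, 1.5917) x2=(-1.3703, 1.6750, -0.5534)
step 8: x0=(-0.9836, -1.4728, -0.6158) x1=(-1.1461, 1.2463, 1.5107) x2=(-1.4021, 1.6111, -0.5027)
step 9: x0=(-0.9446, -1.4249, -0.5349) x1=(-1.0938, 1.2067, 1.4212) x2=(-1.4330, 1.5424, -0.4503)
step 10: x0=(-0.9065, -1.3687, -0.4509) x1=(-1.0416, 1.1614, 1.3243) x2=(-1.4630, 1.4694, -0.3963)
step 11: x0=(-0.8694, -1.3048, -0.3641) x1=(-0.9896, 1.1105, 1.2211) x2=(-1.4918, 1.3924, -0.3411)
step 12: x0=(-0.8333, -1.2338, -0.2752) x1=(-0.9379, 1.0546, 1.1128) x2=(-1.5196, 1.3116, -0.2849)
step 13: x0=(-0.7983, -1.1565, -0.1844) x1=(-0.8865, 0.9941, 1.0004) x2=(-1.5462, 1.2275, -0.2280)
step 0 velocities: v0=(0.8900, -0.7400, 0.8500) v1=(0.9500, 0.3200, 0.1600) v2=(-0.6500, -0.4400, 0.6300)
step 0: KE=2.1697, PE=9.3565, E=11.5262
step 13 velocities: v0=(0.7044, 1.6353, 1.8673) v1=(1.0476, -1.2753, -2.3239) v2=(-0.5315, -1.7459, 1.1661)
step 13: KE=9.6074, PE=1.9049, E=11.5123

11.5123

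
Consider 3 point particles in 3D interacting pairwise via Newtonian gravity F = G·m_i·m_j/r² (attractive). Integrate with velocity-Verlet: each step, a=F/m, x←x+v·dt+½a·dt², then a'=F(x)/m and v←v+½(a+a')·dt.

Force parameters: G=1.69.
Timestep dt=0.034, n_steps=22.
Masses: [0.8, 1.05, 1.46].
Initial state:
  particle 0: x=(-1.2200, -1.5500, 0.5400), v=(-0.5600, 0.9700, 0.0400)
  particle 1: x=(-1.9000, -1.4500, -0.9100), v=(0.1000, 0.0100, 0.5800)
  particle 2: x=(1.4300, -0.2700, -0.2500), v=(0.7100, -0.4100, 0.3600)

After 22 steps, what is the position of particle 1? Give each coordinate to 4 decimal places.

(-1.7054, -1.3901, -0.2710)

step 0: x0=(-1.2200, -1.5500, 0.5400) x1=(-1.9000, -1.4500, -0.9100) x2=(1.4300, -0.2700, -0.2500)
step 1: x0=(-1.2391, -1.5169, 0.5410) x1=(-1.8964, -1.4496, -0.8900) x2=(1.4540, -0.2840, -0.2378)
step 2: x0=(-1.2582, -1.4837, 0.5411) x1=(-1.8923, -1.4492, -0.8694) x2=(1.4777, -0.2981, -0.2255)
step 3: x0=(-1.2775, -1.4503, 0.5404) x1=(-1.8877, -1.4488, -0.8481) x2=(1.5011, -0.3124, -0.2132)
step 4: x0=(-1.2968, -1.4169, 0.5388) x1=(-1.8827, -1.4483, -0.8262) x2=(1.5242, -0.3267, -0.2009)
step 5: x0=(-1.3162, -1.3833, 0.5362) x1=(-1.8771, -1.4477, -0.8036) x2=(1.5470, -0.3411, -0.1886)
step 6: x0=(-1.3358, -1.3497, 0.5327) x1=(-1.8711, -1.4470, -0.7802) x2=(1.5696, -0.3557, -0.1763)
step 7: x0=(-1.3554, -1.3161, 0.5282) x1=(-1.8646, -1.4461, -0.7562) x2=(1.5918, -0.3703, -0.1640)
step 8: x0=(-1.3752, -1.2825, 0.5227) x1=(-1.8576, -1.4452, -0.7313) x2=(1.6138, -0.3851, -0.1517)
step 9: x0=(-1.3951, -1.2489, 0.5160) x1=(-1.8501, -1.4441, -0.7056) x2=(1.6355, -0.3999, -0.1393)
step 10: x0=(-1.4152, -1.2154, 0.5082) x1=(-1.8421, -1.4427, -0.6791) x2=(1.6568, -0.4148, -0.1270)
step 11: x0=(-1.4354, -1.1821, 0.4992) x1=(-1.8336, -1.4412, -0.6516) x2=(1.6779, -0.4298, -0.1146)
step 12: x0=(-1.4558, -1.1490, 0.4890) x1=(-1.8245, -1.4394, -0.6232) x2=(1.6988, -0.4448, -0.1023)
step 13: x0=(-1.4764, -1.1162, 0.4773) x1=(-1.8150, -1.4373, -0.5938) x2=(1.7193, -0.4599, -0.0899)
step 14: x0=(-1.4971, -1.0838, 0.4643) x1=(-1.8049, -1.4348, -0.5632) x2=(1.7395, -0.4751, -0.0776)
step 15: x0=(-1.5181, -1.0518, 0.4497) x1=(-1.7942, -1.4319, -0.5316) x2=(1.7595, -0.4904, -0.0652)
step 16: x0=(-1.5392, -1.0204, 0.4336) x1=(-1.7830, -1.4284, -0.4987) x2=(1.7792, -0.5057, -0.0528)
step 17: x0=(-1.5605, -0.9896, 0.4157) x1=(-1.7713, -1.4244, -0.4645) x2=(1.7986, -0.5211, -0.0404)
step 18: x0=(-1.5820, -0.9597, 0.3960) x1=(-1.7591, -1.4196, -0.4290) x2=(1.8178, -0.5365, -0.0281)
step 19: x0=(-1.6037, -0.9309, 0.3744) x1=(-1.7464, -1.4140, -0.3919) x2=(1.8367, -0.5520, -0.0157)
step 20: x0=(-1.6256, -0.9033, 0.3508) x1=(-1.7331, -1.4073, -0.3533) x2=(1.8553, -0.5675, -0.0033)
step 21: x0=(-1.6475, -0.8772, 0.3249) x1=(-1.7194, -1.3994, -0.3130) x2=(1.8736, -0.5831, 0.0091)
step 22: x0=(-1.6695, -0.8530, 0.2967) x1=(-1.7054, -1.3901, -0.2710) x2=(1.8917, -0.5987, 0.0214)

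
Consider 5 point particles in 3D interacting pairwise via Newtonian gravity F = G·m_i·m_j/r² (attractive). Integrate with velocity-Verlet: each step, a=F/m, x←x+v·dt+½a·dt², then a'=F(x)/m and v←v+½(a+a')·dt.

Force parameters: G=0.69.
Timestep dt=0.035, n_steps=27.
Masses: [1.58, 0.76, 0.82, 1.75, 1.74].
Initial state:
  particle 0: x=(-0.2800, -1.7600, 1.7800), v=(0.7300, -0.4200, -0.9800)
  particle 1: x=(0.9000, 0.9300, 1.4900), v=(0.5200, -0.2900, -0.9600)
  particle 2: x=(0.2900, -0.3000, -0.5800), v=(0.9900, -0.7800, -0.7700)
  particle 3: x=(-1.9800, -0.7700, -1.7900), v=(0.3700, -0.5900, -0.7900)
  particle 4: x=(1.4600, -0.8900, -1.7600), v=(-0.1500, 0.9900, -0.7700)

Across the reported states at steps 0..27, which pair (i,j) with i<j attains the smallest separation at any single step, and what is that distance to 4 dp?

pair (2,4), distance 1.2502

step 0: x0=(-0.2800, -1.7600, 1.7800) x1=(0.9000, 0.9300, 1.4900) x2=(0.2900, -0.3000, -0.5800) x3=(-1.9800, -0.7700, -1.7900) x4=(1.4600, -0.8900, -1.7600)
step 1: x0=(-0.2544, -1.7746, 1.7456) x1=(0.9181, 0.9197, 1.4563) x2=(0.3247, -0.3274, -0.6070) x3=(-1.9669, -0.7906, -1.8176) x4=(1.4546, -0.8553, -1.7868)
step 2: x0=(-0.2288, -1.7891, 1.7109) x1=(0.9362, 0.9092, 1.4224) x2=(0.3596, -0.3551, -0.6343) x3=(-1.9536, -0.8113, -1.8450) x4=(1.4489, -0.8205, -1.8134)
step 3: x0=(-0.2031, -1.8034, 1.6760) x1=(0.9541, 0.8983, 1.3882) x2=(0.3945, -0.3829, -0.6618) x3=(-1.9400, -0.8319, -1.8723) x4=(1.4428, -0.7857, -1.8396)
step 4: x0=(-0.1774, -1.8176, 1.6409) x1=(0.9719, 0.8872, 1.3539) x2=(0.4297, -0.4110, -0.6896) x3=(-1.9261, -0.8525, -1.8995) x4=(1.4364, -0.7508, -1.8656)
step 5: x0=(-0.1517, -1.8316, 1.6055) x1=(0.9896, 0.8759, 1.3193) x2=(0.4650, -0.4392, -0.7176) x3=(-1.9119, -0.8732, -1.9265) x4=(1.4297, -0.7158, -1.8912)
step 6: x0=(-0.1258, -1.8454, 1.5699) x1=(1.0072, 0.8642, 1.2845) x2=(0.5005, -0.4677, -0.7460) x3=(-1.8975, -0.8938, -1.9534) x4=(1.4226, -0.6808, -1.9165)
step 7: x0=(-0.1000, -1.8591, 1.5341) x1=(1.0246, 0.8523, 1.2494) x2=(0.5363, -0.4962, -0.7748) x3=(-1.8828, -0.9143, -1.9802) x4=(1.4151, -0.6458, -1.9415)
step 8: x0=(-0.0741, -1.8726, 1.4980) x1=(1.0420, 0.8401, 1.2142) x2=(0.5722, -0.5249, -0.8039) x3=(-1.8679, -0.9349, -2.0068) x4=(1.4073, -0.6107, -1.9661)
step 9: x0=(-0.0481, -1.8860, 1.4616) x1=(1.0592, 0.8276, 1.1787) x2=(0.6084, -0.5538, -0.8335) x3=(-1.8527, -0.9555, -2.0333) x4=(1.3991, -0.5757, -1.9902)
step 10: x0=(-0.0222, -1.8991, 1.4250) x1=(1.0764, 0.8148, 1.1429) x2=(0.6448, -0.5826, -0.8636) x3=(-1.8372, -0.9760, -2.0597) x4=(1.3905, -0.5406, -2.0140)
step 11: x0=(0.0039, -1.9122, 1.3882) x1=(1.0934, 0.8018, 1.1070) x2=(0.6814, -0.6116, -0.8941) x3=(-1.8214, -0.9965, -2.0859) x4=(1.3816, -0.5057, -2.0373)
step 12: x0=(0.0299, -1.9250, 1.3511) x1=(1.1104, 0.7885, 1.0708) x2=(0.7182, -0.6405, -0.9252) x3=(-1.8054, -1.0170, -2.1120) x4=(1.3723, -0.4707, -2.0602)
step 13: x0=(0.0561, -1.9377, 1.3138) x1=(1.1272, 0.7749, 1.0343) x2=(0.7553, -0.6693, -0.9569) x3=(-1.7891, -1.0374, -2.1380) x4=(1.3626, -0.4359, -2.0827)
step 14: x0=(0.0822, -1.9502, 1.2762) x1=(1.1439, 0.7610, 0.9976) x2=(0.7925, -0.6980, -0.9891) x3=(-1.7725, -1.0578, -2.1639) x4=(1.3526, -0.4011, -2.1046)
step 15: x0=(0.1084, -1.9625, 1.2384) x1=(1.1605, 0.7468, 0.9607) x2=(0.8300, -0.7266, -1.0220) x3=(-1.7556, -1.0782, -2.1896) x4=(1.3422, -0.3665, -2.1261)
step 16: x0=(0.1347, -1.9747, 1.2003) x1=(1.1770, 0.7324, 0.9235) x2=(0.8676, -0.7550, -1.0555) x3=(-1.7385, -1.0986, -2.2152) x4=(1.3314, -0.3321, -2.1470)
step 17: x0=(0.1609, -1.9867, 1.1620) x1=(1.1934, 0.7176, 0.8861) x2=(0.9054, -0.7831, -1.0896) x3=(-1.7211, -1.1189, -2.2406) x4=(1.3203, -0.2979, -2.1675)
step 18: x0=(0.1873, -1.9985, 1.1234) x1=(1.2097, 0.7026, 0.8484) x2=(0.9433, -0.8109, -1.1244) x3=(-1.7034, -1.1391, -2.2660) x4=(1.3089, -0.2639, -2.1874)
step 19: x0=(0.2136, -2.0102, 1.0846) x1=(1.2259, 0.6873, 0.8105) x2=(0.9812, -0.8383, -1.1598) x3=(-1.6854, -1.1594, -2.2912) x4=(1.2972, -0.2301, -2.2068)
step 20: x0=(0.2400, -2.0216, 1.0455) x1=(1.2419, 0.6717, 0.7723) x2=(1.0192, -0.8653, -1.1958) x3=(-1.6672, -1.1795, -2.3162) x4=(1.2852, -0.1967, -2.2257)
step 21: x0=(0.2664, -2.0329, 1.0062) x1=(1.2579, 0.6558, 0.7338) x2=(1.0572, -0.8919, -1.2323) x3=(-1.6486, -1.1997, -2.3412) x4=(1.2730, -0.1635, -2.2442)
step 22: x0=(0.2929, -2.0440, 0.9666) x1=(1.2738, 0.6396, 0.6951) x2=(1.0951, -0.9179, -1.2695) x3=(-1.6298, -1.2197, -2.3660) x4=(1.2605, -0.1307, -2.2621)
step 23: x0=(0.3194, -2.0549, 0.9268) x1=(1.2895, 0.6232, 0.6561) x2=(1.1329, -0.9434, -1.3071) x3=(-1.6107, -1.2397, -2.3907) x4=(1.2478, -0.0982, -2.2796)
step 24: x0=(0.3459, -2.0656, 0.8867) x1=(1.3052, 0.6064, 0.6169) x2=(1.1706, -0.9684, -1.3453) x3=(-1.5914, -1.2597, -2.4153) x4=(1.2349, -0.0660, -2.2967)
step 25: x0=(0.3725, -2.0761, 0.8463) x1=(1.3207, 0.5894, 0.5773) x2=(1.2081, -0.9929, -1.3839) x3=(-1.5717, -1.2796, -2.4397) x4=(1.2218, -0.0343, -2.3133)
step 26: x0=(0.3991, -2.0865, 0.8057) x1=(1.3361, 0.5721, 0.5375) x2=(1.2455, -1.0168, -1.4228) x3=(-1.5518, -1.2994, -2.4640) x4=(1.2085, -0.0029, -2.3295)
step 27: x0=(0.4257, -2.0966, 0.7648) x1=(1.3515, 0.5545, 0.4974) x2=(1.2826, -1.0401, -1.4621) x3=(-1.5316, -1.3192, -2.4882) x4=(1.1951, 0.0281, -2.3453)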